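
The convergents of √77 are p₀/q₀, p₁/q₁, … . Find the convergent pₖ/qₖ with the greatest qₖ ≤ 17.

79/9

√77 = [8; 1, 3, 2, 3, 1, 16, …] (period length 6).
Convergents:
  p_0/q_0 = 8/1
  p_1/q_1 = 9/1
  p_2/q_2 = 35/4
  p_3/q_3 = 79/9
  p_4/q_4 = 272/31
q_3 = 9 ≤ 17 < 31 = q_4, so the answer is 79/9.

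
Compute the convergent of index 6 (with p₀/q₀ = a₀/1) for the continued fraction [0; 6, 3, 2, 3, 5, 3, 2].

405/2548

Using pₖ = aₖpₖ₋₁ + pₖ₋₂, qₖ = aₖqₖ₋₁ + qₖ₋₂ (with p₋₁=1, p₋₂=0, q₋₁=0, q₋₂=1):
  k=0: a=0, p=0, q=1
  k=1: a=6, p=1, q=6
  k=2: a=3, p=3, q=19
  k=3: a=2, p=7, q=44
  k=4: a=3, p=24, q=151
  k=5: a=5, p=127, q=799
  k=6: a=3, p=405, q=2548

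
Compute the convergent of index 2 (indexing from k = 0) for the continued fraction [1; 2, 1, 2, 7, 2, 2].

4/3

Using pₖ = aₖpₖ₋₁ + pₖ₋₂, qₖ = aₖqₖ₋₁ + qₖ₋₂ (with p₋₁=1, p₋₂=0, q₋₁=0, q₋₂=1):
  k=0: a=1, p=1, q=1
  k=1: a=2, p=3, q=2
  k=2: a=1, p=4, q=3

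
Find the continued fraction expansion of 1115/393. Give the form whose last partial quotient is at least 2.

[2; 1, 5, 7, 9]

1115 = 2*393 + 329
393 = 1*329 + 64
329 = 5*64 + 9
64 = 7*9 + 1
9 = 9*1 + 0  (stop)
So 1115/393 = [2; 1, 5, 7, 9].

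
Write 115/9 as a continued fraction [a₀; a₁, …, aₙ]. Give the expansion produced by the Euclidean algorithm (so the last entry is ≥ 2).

[12; 1, 3, 2]

115 = 12·9 + 7
9 = 1·7 + 2
7 = 3·2 + 1
2 = 2·1 + 0  (stop)
So 115/9 = [12; 1, 3, 2].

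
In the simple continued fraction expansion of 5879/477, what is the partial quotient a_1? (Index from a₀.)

3

5879 = 12·477 + 155   →  a_0 = 12
477 = 3·155 + 12   →  a_1 = 3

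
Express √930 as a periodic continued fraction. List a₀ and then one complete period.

a₀ = ⌊√930⌋ = 30.

[30; 2, 60]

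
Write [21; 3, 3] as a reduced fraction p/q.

213/10

Using pₖ = aₖpₖ₋₁ + pₖ₋₂ and qₖ = aₖqₖ₋₁ + qₖ₋₂:
  k=0: a=21, p=21, q=1
  k=1: a=3, p=64, q=3
  k=2: a=3, p=213, q=10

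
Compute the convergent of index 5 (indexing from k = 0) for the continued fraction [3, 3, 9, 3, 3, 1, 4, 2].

1249/376

Using pₖ = aₖpₖ₋₁ + pₖ₋₂, qₖ = aₖqₖ₋₁ + qₖ₋₂ (with p₋₁=1, p₋₂=0, q₋₁=0, q₋₂=1):
  k=0: a=3, p=3, q=1
  k=1: a=3, p=10, q=3
  k=2: a=9, p=93, q=28
  k=3: a=3, p=289, q=87
  k=4: a=3, p=960, q=289
  k=5: a=1, p=1249, q=376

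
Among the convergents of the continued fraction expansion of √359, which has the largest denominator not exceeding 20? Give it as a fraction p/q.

√359 = [18; 1, 17, 1, 36, …] (period length 4).
Convergents:
  p_0/q_0 = 18/1
  p_1/q_1 = 19/1
  p_2/q_2 = 341/18
  p_3/q_3 = 360/19
  p_4/q_4 = 13301/702
q_3 = 19 ≤ 20 < 702 = q_4, so the answer is 360/19.

360/19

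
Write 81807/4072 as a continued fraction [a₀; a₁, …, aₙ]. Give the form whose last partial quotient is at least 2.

81807 = 20*4072 + 367
4072 = 11*367 + 35
367 = 10*35 + 17
35 = 2*17 + 1
17 = 17*1 + 0  (stop)
So 81807/4072 = [20; 11, 10, 2, 17].

[20; 11, 10, 2, 17]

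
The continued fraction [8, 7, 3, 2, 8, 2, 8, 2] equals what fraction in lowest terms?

133019/16347

Using pₖ = aₖpₖ₋₁ + pₖ₋₂ and qₖ = aₖqₖ₋₁ + qₖ₋₂:
  k=0: a=8, p=8, q=1
  k=1: a=7, p=57, q=7
  k=2: a=3, p=179, q=22
  k=3: a=2, p=415, q=51
  k=4: a=8, p=3499, q=430
  k=5: a=2, p=7413, q=911
  k=6: a=8, p=62803, q=7718
  k=7: a=2, p=133019, q=16347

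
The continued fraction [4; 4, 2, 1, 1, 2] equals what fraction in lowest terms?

241/57

Fold from the inside: start with 2/1.
  1 + 1/2 = 3/2
  1 + 2/3 = 5/3
  2 + 3/5 = 13/5
  4 + 5/13 = 57/13
  4 + 13/57 = 241/57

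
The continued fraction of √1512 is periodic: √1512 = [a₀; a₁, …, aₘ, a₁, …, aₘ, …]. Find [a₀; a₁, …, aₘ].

a₀ = ⌊√1512⌋ = 38.
With m₀=0, d₀=1 and mₖ₊₁ = dₖaₖ − mₖ, dₖ₊₁ = (n − mₖ₊₁²)/dₖ, aₖ₊₁ = ⌊(a₀+mₖ₊₁)/dₖ₊₁⌋:
  k=1: m=38, d=68, a=1
  k=2: m=30, d=9, a=7
  k=3: m=33, d=47, a=1
  k=4: m=14, d=28, a=1
  k=5: m=14, d=47, a=1
  k=6: m=33, d=9, a=7
  k=7: m=30, d=68, a=1
  k=8: m=38, d=1, a=76
d=1 and a=2a₀=76 at k=8, so the next step gives (m, d) = (38, 68) again — its k=1 value — and the period has length 8.

[38; 1, 7, 1, 1, 1, 7, 1, 76]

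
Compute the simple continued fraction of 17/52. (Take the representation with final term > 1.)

[0; 3, 17]

17 = 0×52 + 17
52 = 3×17 + 1
17 = 17×1 + 0  (stop)
So 17/52 = [0; 3, 17].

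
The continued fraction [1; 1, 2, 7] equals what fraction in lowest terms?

Fold from the inside: start with 7/1.
  2 + 1/7 = 15/7
  1 + 7/15 = 22/15
  1 + 15/22 = 37/22

37/22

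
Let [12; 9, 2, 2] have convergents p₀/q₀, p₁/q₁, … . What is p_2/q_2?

Using pₖ = aₖpₖ₋₁ + pₖ₋₂, qₖ = aₖqₖ₋₁ + qₖ₋₂ (with p₋₁=1, p₋₂=0, q₋₁=0, q₋₂=1):
  k=0: a=12, p=12, q=1
  k=1: a=9, p=109, q=9
  k=2: a=2, p=230, q=19

230/19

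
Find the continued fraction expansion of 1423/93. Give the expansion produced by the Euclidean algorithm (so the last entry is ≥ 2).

[15; 3, 3, 9]

1423 = 15*93 + 28
93 = 3*28 + 9
28 = 3*9 + 1
9 = 9*1 + 0  (stop)
So 1423/93 = [15; 3, 3, 9].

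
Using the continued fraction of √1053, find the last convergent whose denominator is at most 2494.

41828/1289

√1053 = [32; 2, 4, 2, 64, …] (period length 4).
Convergents:
  p_0/q_0 = 32/1
  p_1/q_1 = 65/2
  p_2/q_2 = 292/9
  p_3/q_3 = 649/20
  p_4/q_4 = 41828/1289
  p_5/q_5 = 84305/2598
q_4 = 1289 ≤ 2494 < 2598 = q_5, so the answer is 41828/1289.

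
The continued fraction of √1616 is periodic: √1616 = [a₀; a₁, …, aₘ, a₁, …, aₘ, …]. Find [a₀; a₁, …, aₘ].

[40; 5, 80]

a₀ = ⌊√1616⌋ = 40.
With m₀=0, d₀=1 and mₖ₊₁ = dₖaₖ − mₖ, dₖ₊₁ = (n − mₖ₊₁²)/dₖ, aₖ₊₁ = ⌊(a₀+mₖ₊₁)/dₖ₊₁⌋:
  k=1: m=40, d=16, a=5
  k=2: m=40, d=1, a=80
d=1 and a=2a₀=80 at k=2, so the next step gives (m, d) = (40, 16) again — its k=1 value — and the period has length 2.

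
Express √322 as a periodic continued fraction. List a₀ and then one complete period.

a₀ = ⌊√322⌋ = 17.
With m₀=0, d₀=1 and mₖ₊₁ = dₖaₖ − mₖ, dₖ₊₁ = (n − mₖ₊₁²)/dₖ, aₖ₊₁ = ⌊(a₀+mₖ₊₁)/dₖ₊₁⌋:
  k=1: m=17, d=33, a=1
  k=2: m=16, d=2, a=16
  k=3: m=16, d=33, a=1
  k=4: m=17, d=1, a=34
d=1 and a=2a₀=34 at k=4, so the next step gives (m, d) = (17, 33) again — its k=1 value — and the period has length 4.

[17; 1, 16, 1, 34]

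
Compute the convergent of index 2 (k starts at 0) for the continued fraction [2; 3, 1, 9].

9/4

Using pₖ = aₖpₖ₋₁ + pₖ₋₂, qₖ = aₖqₖ₋₁ + qₖ₋₂ (with p₋₁=1, p₋₂=0, q₋₁=0, q₋₂=1):
  k=0: a=2, p=2, q=1
  k=1: a=3, p=7, q=3
  k=2: a=1, p=9, q=4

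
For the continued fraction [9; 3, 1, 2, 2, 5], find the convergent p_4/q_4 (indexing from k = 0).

Using pₖ = aₖpₖ₋₁ + pₖ₋₂, qₖ = aₖqₖ₋₁ + qₖ₋₂ (with p₋₁=1, p₋₂=0, q₋₁=0, q₋₂=1):
  k=0: a=9, p=9, q=1
  k=1: a=3, p=28, q=3
  k=2: a=1, p=37, q=4
  k=3: a=2, p=102, q=11
  k=4: a=2, p=241, q=26

241/26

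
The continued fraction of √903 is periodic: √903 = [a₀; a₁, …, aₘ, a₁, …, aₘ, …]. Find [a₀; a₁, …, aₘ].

a₀ = ⌊√903⌋ = 30.
With m₀=0, d₀=1 and mₖ₊₁ = dₖaₖ − mₖ, dₖ₊₁ = (n − mₖ₊₁²)/dₖ, aₖ₊₁ = ⌊(a₀+mₖ₊₁)/dₖ₊₁⌋:
  k=1: m=30, d=3, a=20
  k=2: m=30, d=1, a=60
d=1 and a=2a₀=60 at k=2, so the next step gives (m, d) = (30, 3) again — its k=1 value — and the period has length 2.

[30; 20, 60]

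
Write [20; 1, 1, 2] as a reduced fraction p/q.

103/5

Fold from the inside: start with 2/1.
  1 + 1/2 = 3/2
  1 + 2/3 = 5/3
  20 + 3/5 = 103/5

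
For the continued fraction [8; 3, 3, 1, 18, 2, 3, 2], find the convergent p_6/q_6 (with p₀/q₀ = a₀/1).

14513/1747

Using pₖ = aₖpₖ₋₁ + pₖ₋₂, qₖ = aₖqₖ₋₁ + qₖ₋₂ (with p₋₁=1, p₋₂=0, q₋₁=0, q₋₂=1):
  k=0: a=8, p=8, q=1
  k=1: a=3, p=25, q=3
  k=2: a=3, p=83, q=10
  k=3: a=1, p=108, q=13
  k=4: a=18, p=2027, q=244
  k=5: a=2, p=4162, q=501
  k=6: a=3, p=14513, q=1747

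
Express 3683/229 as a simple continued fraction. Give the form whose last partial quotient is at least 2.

3683 = 16*229 + 19
229 = 12*19 + 1
19 = 19*1 + 0  (stop)
So 3683/229 = [16; 12, 19].

[16; 12, 19]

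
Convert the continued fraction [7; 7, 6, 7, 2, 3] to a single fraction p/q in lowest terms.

Fold from the inside: start with 3/1.
  2 + 1/3 = 7/3
  7 + 3/7 = 52/7
  6 + 7/52 = 319/52
  7 + 52/319 = 2285/319
  7 + 319/2285 = 16314/2285

16314/2285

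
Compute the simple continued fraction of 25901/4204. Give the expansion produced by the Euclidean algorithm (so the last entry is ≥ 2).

[6; 6, 4, 1, 3, 3, 3, 3]

25901 = 6*4204 + 677
4204 = 6*677 + 142
677 = 4*142 + 109
142 = 1*109 + 33
109 = 3*33 + 10
33 = 3*10 + 3
10 = 3*3 + 1
3 = 3*1 + 0  (stop)
So 25901/4204 = [6; 6, 4, 1, 3, 3, 3, 3].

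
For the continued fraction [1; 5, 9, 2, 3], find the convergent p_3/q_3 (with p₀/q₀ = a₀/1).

116/97

Using pₖ = aₖpₖ₋₁ + pₖ₋₂, qₖ = aₖqₖ₋₁ + qₖ₋₂ (with p₋₁=1, p₋₂=0, q₋₁=0, q₋₂=1):
  k=0: a=1, p=1, q=1
  k=1: a=5, p=6, q=5
  k=2: a=9, p=55, q=46
  k=3: a=2, p=116, q=97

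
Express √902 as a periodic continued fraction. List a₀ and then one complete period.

[30; 30, 60]

a₀ = ⌊√902⌋ = 30.
With m₀=0, d₀=1 and mₖ₊₁ = dₖaₖ − mₖ, dₖ₊₁ = (n − mₖ₊₁²)/dₖ, aₖ₊₁ = ⌊(a₀+mₖ₊₁)/dₖ₊₁⌋:
  k=1: m=30, d=2, a=30
  k=2: m=30, d=1, a=60
d=1 and a=2a₀=60 at k=2, so the next step gives (m, d) = (30, 2) again — its k=1 value — and the period has length 2.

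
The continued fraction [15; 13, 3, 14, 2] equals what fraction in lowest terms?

Using pₖ = aₖpₖ₋₁ + pₖ₋₂ and qₖ = aₖqₖ₋₁ + qₖ₋₂:
  k=0: a=15, p=15, q=1
  k=1: a=13, p=196, q=13
  k=2: a=3, p=603, q=40
  k=3: a=14, p=8638, q=573
  k=4: a=2, p=17879, q=1186

17879/1186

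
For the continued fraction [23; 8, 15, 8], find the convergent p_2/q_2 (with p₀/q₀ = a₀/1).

2798/121

Using pₖ = aₖpₖ₋₁ + pₖ₋₂, qₖ = aₖqₖ₋₁ + qₖ₋₂ (with p₋₁=1, p₋₂=0, q₋₁=0, q₋₂=1):
  k=0: a=23, p=23, q=1
  k=1: a=8, p=185, q=8
  k=2: a=15, p=2798, q=121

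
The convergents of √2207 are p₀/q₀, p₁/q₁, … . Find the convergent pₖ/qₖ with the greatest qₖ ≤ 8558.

√2207 = [46; 1, 45, 1, 92, …] (period length 4).
Convergents:
  p_0/q_0 = 46/1
  p_1/q_1 = 47/1
  p_2/q_2 = 2161/46
  p_3/q_3 = 2208/47
  p_4/q_4 = 205297/4370
  p_5/q_5 = 207505/4417
  p_6/q_6 = 9543022/203135
q_5 = 4417 ≤ 8558 < 203135 = q_6, so the answer is 207505/4417.

207505/4417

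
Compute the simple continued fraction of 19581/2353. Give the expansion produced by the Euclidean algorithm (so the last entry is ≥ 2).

19581 = 8*2353 + 757
2353 = 3*757 + 82
757 = 9*82 + 19
82 = 4*19 + 6
19 = 3*6 + 1
6 = 6*1 + 0  (stop)
So 19581/2353 = [8; 3, 9, 4, 3, 6].

[8; 3, 9, 4, 3, 6]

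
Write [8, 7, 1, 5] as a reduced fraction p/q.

382/47

Fold from the inside: start with 5/1.
  1 + 1/5 = 6/5
  7 + 5/6 = 47/6
  8 + 6/47 = 382/47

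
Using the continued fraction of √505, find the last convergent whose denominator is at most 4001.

72765/3238

√505 = [22; 2, 8, 2, 44, …] (period length 4).
Convergents:
  p_0/q_0 = 22/1
  p_1/q_1 = 45/2
  p_2/q_2 = 382/17
  p_3/q_3 = 809/36
  p_4/q_4 = 35978/1601
  p_5/q_5 = 72765/3238
  p_6/q_6 = 618098/27505
q_5 = 3238 ≤ 4001 < 27505 = q_6, so the answer is 72765/3238.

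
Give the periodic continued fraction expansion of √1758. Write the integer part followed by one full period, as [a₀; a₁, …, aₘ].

a₀ = ⌊√1758⌋ = 41.
With m₀=0, d₀=1 and mₖ₊₁ = dₖaₖ − mₖ, dₖ₊₁ = (n − mₖ₊₁²)/dₖ, aₖ₊₁ = ⌊(a₀+mₖ₊₁)/dₖ₊₁⌋:
  k=1: m=41, d=77, a=1
  k=2: m=36, d=6, a=12
  k=3: m=36, d=77, a=1
  k=4: m=41, d=1, a=82
d=1 and a=2a₀=82 at k=4, so the next step gives (m, d) = (41, 77) again — its k=1 value — and the period has length 4.

[41; 1, 12, 1, 82]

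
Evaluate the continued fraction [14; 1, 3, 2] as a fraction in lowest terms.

133/9

Using pₖ = aₖpₖ₋₁ + pₖ₋₂ and qₖ = aₖqₖ₋₁ + qₖ₋₂:
  k=0: a=14, p=14, q=1
  k=1: a=1, p=15, q=1
  k=2: a=3, p=59, q=4
  k=3: a=2, p=133, q=9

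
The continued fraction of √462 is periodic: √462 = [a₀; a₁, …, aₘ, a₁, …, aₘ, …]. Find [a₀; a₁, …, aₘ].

[21; 2, 42]

a₀ = ⌊√462⌋ = 21.
With m₀=0, d₀=1 and mₖ₊₁ = dₖaₖ − mₖ, dₖ₊₁ = (n − mₖ₊₁²)/dₖ, aₖ₊₁ = ⌊(a₀+mₖ₊₁)/dₖ₊₁⌋:
  k=1: m=21, d=21, a=2
  k=2: m=21, d=1, a=42
d=1 and a=2a₀=42 at k=2, so the next step gives (m, d) = (21, 21) again — its k=1 value — and the period has length 2.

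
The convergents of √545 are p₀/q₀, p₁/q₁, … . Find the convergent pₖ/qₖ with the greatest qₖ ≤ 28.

607/26

√545 = [23; 2, 1, 8, 1, 2, 46, …] (period length 6).
Convergents:
  p_0/q_0 = 23/1
  p_1/q_1 = 47/2
  p_2/q_2 = 70/3
  p_3/q_3 = 607/26
  p_4/q_4 = 677/29
q_3 = 26 ≤ 28 < 29 = q_4, so the answer is 607/26.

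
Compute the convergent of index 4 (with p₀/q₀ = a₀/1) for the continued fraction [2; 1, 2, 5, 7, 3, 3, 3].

309/115

Using pₖ = aₖpₖ₋₁ + pₖ₋₂, qₖ = aₖqₖ₋₁ + qₖ₋₂ (with p₋₁=1, p₋₂=0, q₋₁=0, q₋₂=1):
  k=0: a=2, p=2, q=1
  k=1: a=1, p=3, q=1
  k=2: a=2, p=8, q=3
  k=3: a=5, p=43, q=16
  k=4: a=7, p=309, q=115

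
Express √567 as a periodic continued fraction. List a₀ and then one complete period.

[23; 1, 4, 3, 4, 1, 46]

a₀ = ⌊√567⌋ = 23.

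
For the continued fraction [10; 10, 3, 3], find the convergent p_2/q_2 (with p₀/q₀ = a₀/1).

Using pₖ = aₖpₖ₋₁ + pₖ₋₂, qₖ = aₖqₖ₋₁ + qₖ₋₂ (with p₋₁=1, p₋₂=0, q₋₁=0, q₋₂=1):
  k=0: a=10, p=10, q=1
  k=1: a=10, p=101, q=10
  k=2: a=3, p=313, q=31

313/31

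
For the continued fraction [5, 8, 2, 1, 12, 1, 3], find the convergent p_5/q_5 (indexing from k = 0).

1751/342

Using pₖ = aₖpₖ₋₁ + pₖ₋₂, qₖ = aₖqₖ₋₁ + qₖ₋₂ (with p₋₁=1, p₋₂=0, q₋₁=0, q₋₂=1):
  k=0: a=5, p=5, q=1
  k=1: a=8, p=41, q=8
  k=2: a=2, p=87, q=17
  k=3: a=1, p=128, q=25
  k=4: a=12, p=1623, q=317
  k=5: a=1, p=1751, q=342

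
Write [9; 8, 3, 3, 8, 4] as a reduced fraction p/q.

25893/2839

Fold from the inside: start with 4/1.
  8 + 1/4 = 33/4
  3 + 4/33 = 103/33
  3 + 33/103 = 342/103
  8 + 103/342 = 2839/342
  9 + 342/2839 = 25893/2839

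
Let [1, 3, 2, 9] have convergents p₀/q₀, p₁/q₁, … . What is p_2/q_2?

Using pₖ = aₖpₖ₋₁ + pₖ₋₂, qₖ = aₖqₖ₋₁ + qₖ₋₂ (with p₋₁=1, p₋₂=0, q₋₁=0, q₋₂=1):
  k=0: a=1, p=1, q=1
  k=1: a=3, p=4, q=3
  k=2: a=2, p=9, q=7

9/7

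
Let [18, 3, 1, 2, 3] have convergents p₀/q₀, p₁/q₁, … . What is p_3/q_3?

201/11

Using pₖ = aₖpₖ₋₁ + pₖ₋₂, qₖ = aₖqₖ₋₁ + qₖ₋₂ (with p₋₁=1, p₋₂=0, q₋₁=0, q₋₂=1):
  k=0: a=18, p=18, q=1
  k=1: a=3, p=55, q=3
  k=2: a=1, p=73, q=4
  k=3: a=2, p=201, q=11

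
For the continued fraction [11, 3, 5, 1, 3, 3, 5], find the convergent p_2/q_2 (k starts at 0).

Using pₖ = aₖpₖ₋₁ + pₖ₋₂, qₖ = aₖqₖ₋₁ + qₖ₋₂ (with p₋₁=1, p₋₂=0, q₋₁=0, q₋₂=1):
  k=0: a=11, p=11, q=1
  k=1: a=3, p=34, q=3
  k=2: a=5, p=181, q=16

181/16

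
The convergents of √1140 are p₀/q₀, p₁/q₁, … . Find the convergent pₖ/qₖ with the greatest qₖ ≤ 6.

135/4

√1140 = [33; 1, 3, 4, 3, 1, 66, …] (period length 6).
Convergents:
  p_0/q_0 = 33/1
  p_1/q_1 = 34/1
  p_2/q_2 = 135/4
  p_3/q_3 = 574/17
q_2 = 4 ≤ 6 < 17 = q_3, so the answer is 135/4.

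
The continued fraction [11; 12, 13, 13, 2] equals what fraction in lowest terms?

47246/4263

Fold from the inside: start with 2/1.
  13 + 1/2 = 27/2
  13 + 2/27 = 353/27
  12 + 27/353 = 4263/353
  11 + 353/4263 = 47246/4263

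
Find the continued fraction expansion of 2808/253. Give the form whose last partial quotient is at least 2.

2808 = 11*253 + 25
253 = 10*25 + 3
25 = 8*3 + 1
3 = 3*1 + 0  (stop)
So 2808/253 = [11; 10, 8, 3].

[11; 10, 8, 3]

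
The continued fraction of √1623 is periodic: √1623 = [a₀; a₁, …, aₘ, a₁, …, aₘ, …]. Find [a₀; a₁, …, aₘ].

a₀ = ⌊√1623⌋ = 40.
With m₀=0, d₀=1 and mₖ₊₁ = dₖaₖ − mₖ, dₖ₊₁ = (n − mₖ₊₁²)/dₖ, aₖ₊₁ = ⌊(a₀+mₖ₊₁)/dₖ₊₁⌋:
  k=1: m=40, d=23, a=3
  k=2: m=29, d=34, a=2
  k=3: m=39, d=3, a=26
  k=4: m=39, d=34, a=2
  k=5: m=29, d=23, a=3
  k=6: m=40, d=1, a=80
d=1 and a=2a₀=80 at k=6, so the next step gives (m, d) = (40, 23) again — its k=1 value — and the period has length 6.

[40; 3, 2, 26, 2, 3, 80]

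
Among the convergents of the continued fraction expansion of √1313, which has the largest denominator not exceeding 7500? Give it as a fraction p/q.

√1313 = [36; 4, 4, 72, …] (period length 3).
Convergents:
  p_0/q_0 = 36/1
  p_1/q_1 = 145/4
  p_2/q_2 = 616/17
  p_3/q_3 = 44497/1228
  p_4/q_4 = 178604/4929
  p_5/q_5 = 758913/20944
q_4 = 4929 ≤ 7500 < 20944 = q_5, so the answer is 178604/4929.

178604/4929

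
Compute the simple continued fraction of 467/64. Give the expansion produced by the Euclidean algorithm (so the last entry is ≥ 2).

467 = 7*64 + 19
64 = 3*19 + 7
19 = 2*7 + 5
7 = 1*5 + 2
5 = 2*2 + 1
2 = 2*1 + 0  (stop)
So 467/64 = [7; 3, 2, 1, 2, 2].

[7; 3, 2, 1, 2, 2]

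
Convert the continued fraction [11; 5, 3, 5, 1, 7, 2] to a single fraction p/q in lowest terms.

18852/1685

Fold from the inside: start with 2/1.
  7 + 1/2 = 15/2
  1 + 2/15 = 17/15
  5 + 15/17 = 100/17
  3 + 17/100 = 317/100
  5 + 100/317 = 1685/317
  11 + 317/1685 = 18852/1685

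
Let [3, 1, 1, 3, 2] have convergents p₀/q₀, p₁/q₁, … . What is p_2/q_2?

Using pₖ = aₖpₖ₋₁ + pₖ₋₂, qₖ = aₖqₖ₋₁ + qₖ₋₂ (with p₋₁=1, p₋₂=0, q₋₁=0, q₋₂=1):
  k=0: a=3, p=3, q=1
  k=1: a=1, p=4, q=1
  k=2: a=1, p=7, q=2

7/2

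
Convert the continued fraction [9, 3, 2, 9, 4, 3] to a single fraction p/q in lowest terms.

8164/879

Fold from the inside: start with 3/1.
  4 + 1/3 = 13/3
  9 + 3/13 = 120/13
  2 + 13/120 = 253/120
  3 + 120/253 = 879/253
  9 + 253/879 = 8164/879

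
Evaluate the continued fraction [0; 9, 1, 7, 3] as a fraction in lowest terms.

Fold from the inside: start with 3/1.
  7 + 1/3 = 22/3
  1 + 3/22 = 25/22
  9 + 22/25 = 247/25
  0 + 25/247 = 25/247

25/247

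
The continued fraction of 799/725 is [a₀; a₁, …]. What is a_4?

1

799 = 1·725 + 74   →  a_0 = 1
725 = 9·74 + 59   →  a_1 = 9
74 = 1·59 + 15   →  a_2 = 1
59 = 3·15 + 14   →  a_3 = 3
15 = 1·14 + 1   →  a_4 = 1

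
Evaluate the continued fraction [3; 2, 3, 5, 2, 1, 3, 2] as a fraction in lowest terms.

Using pₖ = aₖpₖ₋₁ + pₖ₋₂ and qₖ = aₖqₖ₋₁ + qₖ₋₂:
  k=0: a=3, p=3, q=1
  k=1: a=2, p=7, q=2
  k=2: a=3, p=24, q=7
  k=3: a=5, p=127, q=37
  k=4: a=2, p=278, q=81
  k=5: a=1, p=405, q=118
  k=6: a=3, p=1493, q=435
  k=7: a=2, p=3391, q=988

3391/988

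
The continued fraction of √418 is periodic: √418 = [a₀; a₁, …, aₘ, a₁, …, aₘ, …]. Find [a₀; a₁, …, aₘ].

[20; 2, 4, 20, 4, 2, 40]

a₀ = ⌊√418⌋ = 20.
With m₀=0, d₀=1 and mₖ₊₁ = dₖaₖ − mₖ, dₖ₊₁ = (n − mₖ₊₁²)/dₖ, aₖ₊₁ = ⌊(a₀+mₖ₊₁)/dₖ₊₁⌋:
  k=1: m=20, d=18, a=2
  k=2: m=16, d=9, a=4
  k=3: m=20, d=2, a=20
  k=4: m=20, d=9, a=4
  k=5: m=16, d=18, a=2
  k=6: m=20, d=1, a=40
d=1 and a=2a₀=40 at k=6, so the next step gives (m, d) = (20, 18) again — its k=1 value — and the period has length 6.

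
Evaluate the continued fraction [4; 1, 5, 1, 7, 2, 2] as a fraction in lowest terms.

1403/289

Using pₖ = aₖpₖ₋₁ + pₖ₋₂ and qₖ = aₖqₖ₋₁ + qₖ₋₂:
  k=0: a=4, p=4, q=1
  k=1: a=1, p=5, q=1
  k=2: a=5, p=29, q=6
  k=3: a=1, p=34, q=7
  k=4: a=7, p=267, q=55
  k=5: a=2, p=568, q=117
  k=6: a=2, p=1403, q=289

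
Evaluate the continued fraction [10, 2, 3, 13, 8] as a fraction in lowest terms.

Fold from the inside: start with 8/1.
  13 + 1/8 = 105/8
  3 + 8/105 = 323/105
  2 + 105/323 = 751/323
  10 + 323/751 = 7833/751

7833/751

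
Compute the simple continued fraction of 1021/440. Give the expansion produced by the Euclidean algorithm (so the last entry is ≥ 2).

1021 = 2×440 + 141
440 = 3×141 + 17
141 = 8×17 + 5
17 = 3×5 + 2
5 = 2×2 + 1
2 = 2×1 + 0  (stop)
So 1021/440 = [2; 3, 8, 3, 2, 2].

[2; 3, 8, 3, 2, 2]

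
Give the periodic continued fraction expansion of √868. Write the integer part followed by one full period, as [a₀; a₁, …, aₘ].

[29; 2, 6, 19, 2, 19, 6, 2, 58]

a₀ = ⌊√868⌋ = 29.
With m₀=0, d₀=1 and mₖ₊₁ = dₖaₖ − mₖ, dₖ₊₁ = (n − mₖ₊₁²)/dₖ, aₖ₊₁ = ⌊(a₀+mₖ₊₁)/dₖ₊₁⌋:
  k=1: m=29, d=27, a=2
  k=2: m=25, d=9, a=6
  k=3: m=29, d=3, a=19
  k=4: m=28, d=28, a=2
  k=5: m=28, d=3, a=19
  k=6: m=29, d=9, a=6
  k=7: m=25, d=27, a=2
  k=8: m=29, d=1, a=58
d=1 and a=2a₀=58 at k=8, so the next step gives (m, d) = (29, 27) again — its k=1 value — and the period has length 8.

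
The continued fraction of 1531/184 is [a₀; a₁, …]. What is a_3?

1531 = 8·184 + 59   →  a_0 = 8
184 = 3·59 + 7   →  a_1 = 3
59 = 8·7 + 3   →  a_2 = 8
7 = 2·3 + 1   →  a_3 = 2

2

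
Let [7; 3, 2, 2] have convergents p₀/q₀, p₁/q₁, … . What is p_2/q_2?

Using pₖ = aₖpₖ₋₁ + pₖ₋₂, qₖ = aₖqₖ₋₁ + qₖ₋₂ (with p₋₁=1, p₋₂=0, q₋₁=0, q₋₂=1):
  k=0: a=7, p=7, q=1
  k=1: a=3, p=22, q=3
  k=2: a=2, p=51, q=7

51/7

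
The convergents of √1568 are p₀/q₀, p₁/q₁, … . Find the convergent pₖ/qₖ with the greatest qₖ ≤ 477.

11721/296

√1568 = [39; 1, 1, 2, 19, 2, 1, 1, 78, …] (period length 8).
Convergents:
  p_0/q_0 = 39/1
  p_1/q_1 = 40/1
  p_2/q_2 = 79/2
  p_3/q_3 = 198/5
  p_4/q_4 = 3841/97
  p_5/q_5 = 7880/199
  p_6/q_6 = 11721/296
  p_7/q_7 = 19601/495
q_6 = 296 ≤ 477 < 495 = q_7, so the answer is 11721/296.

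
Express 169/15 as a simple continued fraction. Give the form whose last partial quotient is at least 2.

[11; 3, 1, 3]

169 = 11×15 + 4
15 = 3×4 + 3
4 = 1×3 + 1
3 = 3×1 + 0  (stop)
So 169/15 = [11; 3, 1, 3].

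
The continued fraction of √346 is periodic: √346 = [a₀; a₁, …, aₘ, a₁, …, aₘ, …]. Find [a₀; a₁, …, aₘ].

a₀ = ⌊√346⌋ = 18.
With m₀=0, d₀=1 and mₖ₊₁ = dₖaₖ − mₖ, dₖ₊₁ = (n − mₖ₊₁²)/dₖ, aₖ₊₁ = ⌊(a₀+mₖ₊₁)/dₖ₊₁⌋:
  k=1: m=18, d=22, a=1
  k=2: m=4, d=15, a=1
  k=3: m=11, d=15, a=1
  k=4: m=4, d=22, a=1
  k=5: m=18, d=1, a=36
d=1 and a=2a₀=36 at k=5, so the next step gives (m, d) = (18, 22) again — its k=1 value — and the period has length 5.

[18; 1, 1, 1, 1, 36]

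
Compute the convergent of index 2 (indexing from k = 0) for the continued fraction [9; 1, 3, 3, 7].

Using pₖ = aₖpₖ₋₁ + pₖ₋₂, qₖ = aₖqₖ₋₁ + qₖ₋₂ (with p₋₁=1, p₋₂=0, q₋₁=0, q₋₂=1):
  k=0: a=9, p=9, q=1
  k=1: a=1, p=10, q=1
  k=2: a=3, p=39, q=4

39/4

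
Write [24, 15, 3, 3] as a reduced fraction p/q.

Fold from the inside: start with 3/1.
  3 + 1/3 = 10/3
  15 + 3/10 = 153/10
  24 + 10/153 = 3682/153

3682/153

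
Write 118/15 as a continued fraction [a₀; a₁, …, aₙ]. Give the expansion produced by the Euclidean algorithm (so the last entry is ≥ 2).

118 = 7·15 + 13
15 = 1·13 + 2
13 = 6·2 + 1
2 = 2·1 + 0  (stop)
So 118/15 = [7; 1, 6, 2].

[7; 1, 6, 2]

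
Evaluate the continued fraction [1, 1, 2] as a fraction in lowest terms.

Using pₖ = aₖpₖ₋₁ + pₖ₋₂ and qₖ = aₖqₖ₋₁ + qₖ₋₂:
  k=0: a=1, p=1, q=1
  k=1: a=1, p=2, q=1
  k=2: a=2, p=5, q=3

5/3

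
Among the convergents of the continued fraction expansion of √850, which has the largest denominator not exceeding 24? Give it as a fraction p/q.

379/13

√850 = [29; 6, 2, 6, 58, …] (period length 4).
Convergents:
  p_0/q_0 = 29/1
  p_1/q_1 = 175/6
  p_2/q_2 = 379/13
  p_3/q_3 = 2449/84
q_2 = 13 ≤ 24 < 84 = q_3, so the answer is 379/13.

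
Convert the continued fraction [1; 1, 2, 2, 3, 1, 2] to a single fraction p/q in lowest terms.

147/86

Using pₖ = aₖpₖ₋₁ + pₖ₋₂ and qₖ = aₖqₖ₋₁ + qₖ₋₂:
  k=0: a=1, p=1, q=1
  k=1: a=1, p=2, q=1
  k=2: a=2, p=5, q=3
  k=3: a=2, p=12, q=7
  k=4: a=3, p=41, q=24
  k=5: a=1, p=53, q=31
  k=6: a=2, p=147, q=86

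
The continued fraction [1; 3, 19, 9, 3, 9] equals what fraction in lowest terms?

20209/15222

Fold from the inside: start with 9/1.
  3 + 1/9 = 28/9
  9 + 9/28 = 261/28
  19 + 28/261 = 4987/261
  3 + 261/4987 = 15222/4987
  1 + 4987/15222 = 20209/15222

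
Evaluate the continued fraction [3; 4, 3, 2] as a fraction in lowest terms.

97/30

Using pₖ = aₖpₖ₋₁ + pₖ₋₂ and qₖ = aₖqₖ₋₁ + qₖ₋₂:
  k=0: a=3, p=3, q=1
  k=1: a=4, p=13, q=4
  k=2: a=3, p=42, q=13
  k=3: a=2, p=97, q=30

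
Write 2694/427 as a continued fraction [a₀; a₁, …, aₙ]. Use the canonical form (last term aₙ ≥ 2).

[6; 3, 4, 3, 1, 7]

2694 = 6·427 + 132
427 = 3·132 + 31
132 = 4·31 + 8
31 = 3·8 + 7
8 = 1·7 + 1
7 = 7·1 + 0  (stop)
So 2694/427 = [6; 3, 4, 3, 1, 7].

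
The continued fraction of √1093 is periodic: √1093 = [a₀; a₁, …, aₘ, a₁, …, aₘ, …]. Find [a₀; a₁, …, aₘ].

a₀ = ⌊√1093⌋ = 33.
With m₀=0, d₀=1 and mₖ₊₁ = dₖaₖ − mₖ, dₖ₊₁ = (n − mₖ₊₁²)/dₖ, aₖ₊₁ = ⌊(a₀+mₖ₊₁)/dₖ₊₁⌋:
  k=1: m=33, d=4, a=16
  k=2: m=31, d=33, a=1
  k=3: m=2, d=33, a=1
  k=4: m=31, d=4, a=16
  k=5: m=33, d=1, a=66
d=1 and a=2a₀=66 at k=5, so the next step gives (m, d) = (33, 4) again — its k=1 value — and the period has length 5.

[33; 16, 1, 1, 16, 66]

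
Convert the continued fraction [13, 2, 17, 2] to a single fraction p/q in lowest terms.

971/72

Using pₖ = aₖpₖ₋₁ + pₖ₋₂ and qₖ = aₖqₖ₋₁ + qₖ₋₂:
  k=0: a=13, p=13, q=1
  k=1: a=2, p=27, q=2
  k=2: a=17, p=472, q=35
  k=3: a=2, p=971, q=72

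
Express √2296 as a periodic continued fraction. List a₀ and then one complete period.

a₀ = ⌊√2296⌋ = 47.
With m₀=0, d₀=1 and mₖ₊₁ = dₖaₖ − mₖ, dₖ₊₁ = (n − mₖ₊₁²)/dₖ, aₖ₊₁ = ⌊(a₀+mₖ₊₁)/dₖ₊₁⌋:
  k=1: m=47, d=87, a=1
  k=2: m=40, d=8, a=10
  k=3: m=40, d=87, a=1
  k=4: m=47, d=1, a=94
d=1 and a=2a₀=94 at k=4, so the next step gives (m, d) = (47, 87) again — its k=1 value — and the period has length 4.

[47; 1, 10, 1, 94]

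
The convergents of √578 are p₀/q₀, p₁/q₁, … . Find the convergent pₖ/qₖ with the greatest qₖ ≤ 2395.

√578 = [24; 24, 48, …] (period length 2).
Convergents:
  p_0/q_0 = 24/1
  p_1/q_1 = 577/24
  p_2/q_2 = 27720/1153
  p_3/q_3 = 665857/27696
q_2 = 1153 ≤ 2395 < 27696 = q_3, so the answer is 27720/1153.

27720/1153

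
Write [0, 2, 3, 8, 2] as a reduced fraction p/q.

53/123

Using pₖ = aₖpₖ₋₁ + pₖ₋₂ and qₖ = aₖqₖ₋₁ + qₖ₋₂:
  k=0: a=0, p=0, q=1
  k=1: a=2, p=1, q=2
  k=2: a=3, p=3, q=7
  k=3: a=8, p=25, q=58
  k=4: a=2, p=53, q=123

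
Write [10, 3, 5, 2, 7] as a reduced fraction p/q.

Using pₖ = aₖpₖ₋₁ + pₖ₋₂ and qₖ = aₖqₖ₋₁ + qₖ₋₂:
  k=0: a=10, p=10, q=1
  k=1: a=3, p=31, q=3
  k=2: a=5, p=165, q=16
  k=3: a=2, p=361, q=35
  k=4: a=7, p=2692, q=261

2692/261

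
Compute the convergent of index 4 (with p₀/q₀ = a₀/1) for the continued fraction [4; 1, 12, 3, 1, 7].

Using pₖ = aₖpₖ₋₁ + pₖ₋₂, qₖ = aₖqₖ₋₁ + qₖ₋₂ (with p₋₁=1, p₋₂=0, q₋₁=0, q₋₂=1):
  k=0: a=4, p=4, q=1
  k=1: a=1, p=5, q=1
  k=2: a=12, p=64, q=13
  k=3: a=3, p=197, q=40
  k=4: a=1, p=261, q=53

261/53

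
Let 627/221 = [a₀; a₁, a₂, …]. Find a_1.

1

627 = 2·221 + 185   →  a_0 = 2
221 = 1·185 + 36   →  a_1 = 1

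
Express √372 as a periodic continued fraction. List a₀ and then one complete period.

[19; 3, 2, 12, 2, 3, 38]

a₀ = ⌊√372⌋ = 19.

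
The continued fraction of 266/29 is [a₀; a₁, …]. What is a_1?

5

266 = 9·29 + 5   →  a_0 = 9
29 = 5·5 + 4   →  a_1 = 5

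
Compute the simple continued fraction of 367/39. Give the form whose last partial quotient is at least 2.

[9; 2, 2, 3, 2]

367 = 9·39 + 16
39 = 2·16 + 7
16 = 2·7 + 2
7 = 3·2 + 1
2 = 2·1 + 0  (stop)
So 367/39 = [9; 2, 2, 3, 2].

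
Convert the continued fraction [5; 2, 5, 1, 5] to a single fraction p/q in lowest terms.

415/76

Fold from the inside: start with 5/1.
  1 + 1/5 = 6/5
  5 + 5/6 = 35/6
  2 + 6/35 = 76/35
  5 + 35/76 = 415/76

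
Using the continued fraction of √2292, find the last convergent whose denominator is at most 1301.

√2292 = [47; 1, 6, 1, 94, …] (period length 4).
Convergents:
  p_0/q_0 = 47/1
  p_1/q_1 = 48/1
  p_2/q_2 = 335/7
  p_3/q_3 = 383/8
  p_4/q_4 = 36337/759
  p_5/q_5 = 36720/767
  p_6/q_6 = 256657/5361
q_5 = 767 ≤ 1301 < 5361 = q_6, so the answer is 36720/767.

36720/767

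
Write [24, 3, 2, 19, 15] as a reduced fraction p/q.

49715/2047

Using pₖ = aₖpₖ₋₁ + pₖ₋₂ and qₖ = aₖqₖ₋₁ + qₖ₋₂:
  k=0: a=24, p=24, q=1
  k=1: a=3, p=73, q=3
  k=2: a=2, p=170, q=7
  k=3: a=19, p=3303, q=136
  k=4: a=15, p=49715, q=2047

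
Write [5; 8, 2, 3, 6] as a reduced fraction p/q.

Using pₖ = aₖpₖ₋₁ + pₖ₋₂ and qₖ = aₖqₖ₋₁ + qₖ₋₂:
  k=0: a=5, p=5, q=1
  k=1: a=8, p=41, q=8
  k=2: a=2, p=87, q=17
  k=3: a=3, p=302, q=59
  k=4: a=6, p=1899, q=371

1899/371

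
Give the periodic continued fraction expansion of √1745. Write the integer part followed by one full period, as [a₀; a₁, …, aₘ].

[41; 1, 3, 2, 2, 3, 1, 82]

a₀ = ⌊√1745⌋ = 41.
With m₀=0, d₀=1 and mₖ₊₁ = dₖaₖ − mₖ, dₖ₊₁ = (n − mₖ₊₁²)/dₖ, aₖ₊₁ = ⌊(a₀+mₖ₊₁)/dₖ₊₁⌋:
  k=1: m=41, d=64, a=1
  k=2: m=23, d=19, a=3
  k=3: m=34, d=31, a=2
  k=4: m=28, d=31, a=2
  k=5: m=34, d=19, a=3
  k=6: m=23, d=64, a=1
  k=7: m=41, d=1, a=82
d=1 and a=2a₀=82 at k=7, so the next step gives (m, d) = (41, 64) again — its k=1 value — and the period has length 7.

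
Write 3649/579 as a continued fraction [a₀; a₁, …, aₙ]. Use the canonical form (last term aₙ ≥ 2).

3649 = 6·579 + 175
579 = 3·175 + 54
175 = 3·54 + 13
54 = 4·13 + 2
13 = 6·2 + 1
2 = 2·1 + 0  (stop)
So 3649/579 = [6; 3, 3, 4, 6, 2].

[6; 3, 3, 4, 6, 2]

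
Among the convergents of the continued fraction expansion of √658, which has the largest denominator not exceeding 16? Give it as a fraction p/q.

77/3

√658 = [25; 1, 1, 1, 6, 1, 1, 1, 50, …] (period length 8).
Convergents:
  p_0/q_0 = 25/1
  p_1/q_1 = 26/1
  p_2/q_2 = 51/2
  p_3/q_3 = 77/3
  p_4/q_4 = 513/20
q_3 = 3 ≤ 16 < 20 = q_4, so the answer is 77/3.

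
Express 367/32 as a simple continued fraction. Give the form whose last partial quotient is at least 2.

[11; 2, 7, 2]

367 = 11·32 + 15
32 = 2·15 + 2
15 = 7·2 + 1
2 = 2·1 + 0  (stop)
So 367/32 = [11; 2, 7, 2].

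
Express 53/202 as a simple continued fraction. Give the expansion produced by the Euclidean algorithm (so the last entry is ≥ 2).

53 = 0·202 + 53
202 = 3·53 + 43
53 = 1·43 + 10
43 = 4·10 + 3
10 = 3·3 + 1
3 = 3·1 + 0  (stop)
So 53/202 = [0; 3, 1, 4, 3, 3].

[0; 3, 1, 4, 3, 3]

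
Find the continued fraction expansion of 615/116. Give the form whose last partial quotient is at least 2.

615 = 5×116 + 35
116 = 3×35 + 11
35 = 3×11 + 2
11 = 5×2 + 1
2 = 2×1 + 0  (stop)
So 615/116 = [5; 3, 3, 5, 2].

[5; 3, 3, 5, 2]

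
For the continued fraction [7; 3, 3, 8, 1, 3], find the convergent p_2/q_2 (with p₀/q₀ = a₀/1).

73/10

Using pₖ = aₖpₖ₋₁ + pₖ₋₂, qₖ = aₖqₖ₋₁ + qₖ₋₂ (with p₋₁=1, p₋₂=0, q₋₁=0, q₋₂=1):
  k=0: a=7, p=7, q=1
  k=1: a=3, p=22, q=3
  k=2: a=3, p=73, q=10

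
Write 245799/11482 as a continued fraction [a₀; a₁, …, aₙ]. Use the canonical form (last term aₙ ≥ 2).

[21; 2, 2, 5, 18, 3, 3, 2]

245799 = 21·11482 + 4677
11482 = 2·4677 + 2128
4677 = 2·2128 + 421
2128 = 5·421 + 23
421 = 18·23 + 7
23 = 3·7 + 2
7 = 3·2 + 1
2 = 2·1 + 0  (stop)
So 245799/11482 = [21; 2, 2, 5, 18, 3, 3, 2].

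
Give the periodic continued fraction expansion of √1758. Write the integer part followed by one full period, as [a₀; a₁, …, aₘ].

a₀ = ⌊√1758⌋ = 41.

[41; 1, 12, 1, 82]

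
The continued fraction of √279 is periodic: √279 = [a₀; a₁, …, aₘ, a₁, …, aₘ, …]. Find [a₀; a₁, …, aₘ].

a₀ = ⌊√279⌋ = 16.

[16; 1, 2, 2, 1, 2, 2, 1, 32]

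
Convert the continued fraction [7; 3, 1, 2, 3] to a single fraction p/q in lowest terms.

Fold from the inside: start with 3/1.
  2 + 1/3 = 7/3
  1 + 3/7 = 10/7
  3 + 7/10 = 37/10
  7 + 10/37 = 269/37

269/37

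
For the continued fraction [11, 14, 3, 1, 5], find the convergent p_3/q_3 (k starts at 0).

631/57

Using pₖ = aₖpₖ₋₁ + pₖ₋₂, qₖ = aₖqₖ₋₁ + qₖ₋₂ (with p₋₁=1, p₋₂=0, q₋₁=0, q₋₂=1):
  k=0: a=11, p=11, q=1
  k=1: a=14, p=155, q=14
  k=2: a=3, p=476, q=43
  k=3: a=1, p=631, q=57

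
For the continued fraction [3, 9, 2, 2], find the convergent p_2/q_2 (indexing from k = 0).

59/19

Using pₖ = aₖpₖ₋₁ + pₖ₋₂, qₖ = aₖqₖ₋₁ + qₖ₋₂ (with p₋₁=1, p₋₂=0, q₋₁=0, q₋₂=1):
  k=0: a=3, p=3, q=1
  k=1: a=9, p=28, q=9
  k=2: a=2, p=59, q=19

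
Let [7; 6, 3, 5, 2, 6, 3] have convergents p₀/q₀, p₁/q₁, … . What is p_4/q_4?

1582/221

Using pₖ = aₖpₖ₋₁ + pₖ₋₂, qₖ = aₖqₖ₋₁ + qₖ₋₂ (with p₋₁=1, p₋₂=0, q₋₁=0, q₋₂=1):
  k=0: a=7, p=7, q=1
  k=1: a=6, p=43, q=6
  k=2: a=3, p=136, q=19
  k=3: a=5, p=723, q=101
  k=4: a=2, p=1582, q=221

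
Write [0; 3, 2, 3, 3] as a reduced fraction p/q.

Fold from the inside: start with 3/1.
  3 + 1/3 = 10/3
  2 + 3/10 = 23/10
  3 + 10/23 = 79/23
  0 + 23/79 = 23/79

23/79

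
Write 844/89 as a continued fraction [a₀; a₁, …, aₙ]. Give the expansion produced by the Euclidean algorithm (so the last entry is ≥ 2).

[9; 2, 14, 3]

844 = 9×89 + 43
89 = 2×43 + 3
43 = 14×3 + 1
3 = 3×1 + 0  (stop)
So 844/89 = [9; 2, 14, 3].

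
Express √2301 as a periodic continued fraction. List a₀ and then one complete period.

[47; 1, 30, 1, 94]

a₀ = ⌊√2301⌋ = 47.
With m₀=0, d₀=1 and mₖ₊₁ = dₖaₖ − mₖ, dₖ₊₁ = (n − mₖ₊₁²)/dₖ, aₖ₊₁ = ⌊(a₀+mₖ₊₁)/dₖ₊₁⌋:
  k=1: m=47, d=92, a=1
  k=2: m=45, d=3, a=30
  k=3: m=45, d=92, a=1
  k=4: m=47, d=1, a=94
d=1 and a=2a₀=94 at k=4, so the next step gives (m, d) = (47, 92) again — its k=1 value — and the period has length 4.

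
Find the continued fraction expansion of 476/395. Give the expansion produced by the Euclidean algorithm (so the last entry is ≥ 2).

[1; 4, 1, 7, 10]

476 = 1*395 + 81
395 = 4*81 + 71
81 = 1*71 + 10
71 = 7*10 + 1
10 = 10*1 + 0  (stop)
So 476/395 = [1; 4, 1, 7, 10].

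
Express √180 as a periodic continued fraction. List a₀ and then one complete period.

a₀ = ⌊√180⌋ = 13.
With m₀=0, d₀=1 and mₖ₊₁ = dₖaₖ − mₖ, dₖ₊₁ = (n − mₖ₊₁²)/dₖ, aₖ₊₁ = ⌊(a₀+mₖ₊₁)/dₖ₊₁⌋:
  k=1: m=13, d=11, a=2
  k=2: m=9, d=9, a=2
  k=3: m=9, d=11, a=2
  k=4: m=13, d=1, a=26
d=1 and a=2a₀=26 at k=4, so the next step gives (m, d) = (13, 11) again — its k=1 value — and the period has length 4.

[13; 2, 2, 2, 26]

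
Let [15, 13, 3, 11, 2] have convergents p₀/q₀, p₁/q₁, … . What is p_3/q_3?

6829/453

Using pₖ = aₖpₖ₋₁ + pₖ₋₂, qₖ = aₖqₖ₋₁ + qₖ₋₂ (with p₋₁=1, p₋₂=0, q₋₁=0, q₋₂=1):
  k=0: a=15, p=15, q=1
  k=1: a=13, p=196, q=13
  k=2: a=3, p=603, q=40
  k=3: a=11, p=6829, q=453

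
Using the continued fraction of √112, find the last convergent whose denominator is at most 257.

√112 = [10; 1, 1, 2, 1, 1, 20, …] (period length 6).
Convergents:
  p_0/q_0 = 10/1
  p_1/q_1 = 11/1
  p_2/q_2 = 21/2
  p_3/q_3 = 53/5
  p_4/q_4 = 74/7
  p_5/q_5 = 127/12
  p_6/q_6 = 2614/247
  p_7/q_7 = 2741/259
q_6 = 247 ≤ 257 < 259 = q_7, so the answer is 2614/247.

2614/247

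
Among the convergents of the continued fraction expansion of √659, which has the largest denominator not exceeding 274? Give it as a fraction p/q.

5930/231

√659 = [25; 1, 2, 25, 2, 1, 50, …] (period length 6).
Convergents:
  p_0/q_0 = 25/1
  p_1/q_1 = 26/1
  p_2/q_2 = 77/3
  p_3/q_3 = 1951/76
  p_4/q_4 = 3979/155
  p_5/q_5 = 5930/231
  p_6/q_6 = 300479/11705
q_5 = 231 ≤ 274 < 11705 = q_6, so the answer is 5930/231.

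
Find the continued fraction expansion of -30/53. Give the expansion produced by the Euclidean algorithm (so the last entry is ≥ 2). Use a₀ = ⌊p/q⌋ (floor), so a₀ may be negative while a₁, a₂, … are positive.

[-1; 2, 3, 3, 2]

-30 = -1·53 + 23
53 = 2·23 + 7
23 = 3·7 + 2
7 = 3·2 + 1
2 = 2·1 + 0  (stop)
So -30/53 = [-1; 2, 3, 3, 2].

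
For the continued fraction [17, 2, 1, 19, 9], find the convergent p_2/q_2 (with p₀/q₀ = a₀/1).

52/3

Using pₖ = aₖpₖ₋₁ + pₖ₋₂, qₖ = aₖqₖ₋₁ + qₖ₋₂ (with p₋₁=1, p₋₂=0, q₋₁=0, q₋₂=1):
  k=0: a=17, p=17, q=1
  k=1: a=2, p=35, q=2
  k=2: a=1, p=52, q=3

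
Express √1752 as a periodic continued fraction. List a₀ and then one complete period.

[41; 1, 5, 1, 82]

a₀ = ⌊√1752⌋ = 41.
With m₀=0, d₀=1 and mₖ₊₁ = dₖaₖ − mₖ, dₖ₊₁ = (n − mₖ₊₁²)/dₖ, aₖ₊₁ = ⌊(a₀+mₖ₊₁)/dₖ₊₁⌋:
  k=1: m=41, d=71, a=1
  k=2: m=30, d=12, a=5
  k=3: m=30, d=71, a=1
  k=4: m=41, d=1, a=82
d=1 and a=2a₀=82 at k=4, so the next step gives (m, d) = (41, 71) again — its k=1 value — and the period has length 4.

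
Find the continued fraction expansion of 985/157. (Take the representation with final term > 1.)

[6; 3, 1, 1, 1, 6, 2]

985 = 6×157 + 43
157 = 3×43 + 28
43 = 1×28 + 15
28 = 1×15 + 13
15 = 1×13 + 2
13 = 6×2 + 1
2 = 2×1 + 0  (stop)
So 985/157 = [6; 3, 1, 1, 1, 6, 2].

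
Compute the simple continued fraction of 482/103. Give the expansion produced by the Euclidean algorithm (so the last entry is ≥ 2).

482 = 4*103 + 70
103 = 1*70 + 33
70 = 2*33 + 4
33 = 8*4 + 1
4 = 4*1 + 0  (stop)
So 482/103 = [4; 1, 2, 8, 4].

[4; 1, 2, 8, 4]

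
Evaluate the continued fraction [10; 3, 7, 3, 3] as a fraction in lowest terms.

2363/229

Using pₖ = aₖpₖ₋₁ + pₖ₋₂ and qₖ = aₖqₖ₋₁ + qₖ₋₂:
  k=0: a=10, p=10, q=1
  k=1: a=3, p=31, q=3
  k=2: a=7, p=227, q=22
  k=3: a=3, p=712, q=69
  k=4: a=3, p=2363, q=229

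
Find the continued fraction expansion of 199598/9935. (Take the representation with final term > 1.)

199598 = 20*9935 + 898
9935 = 11*898 + 57
898 = 15*57 + 43
57 = 1*43 + 14
43 = 3*14 + 1
14 = 14*1 + 0  (stop)
So 199598/9935 = [20; 11, 15, 1, 3, 14].

[20; 11, 15, 1, 3, 14]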